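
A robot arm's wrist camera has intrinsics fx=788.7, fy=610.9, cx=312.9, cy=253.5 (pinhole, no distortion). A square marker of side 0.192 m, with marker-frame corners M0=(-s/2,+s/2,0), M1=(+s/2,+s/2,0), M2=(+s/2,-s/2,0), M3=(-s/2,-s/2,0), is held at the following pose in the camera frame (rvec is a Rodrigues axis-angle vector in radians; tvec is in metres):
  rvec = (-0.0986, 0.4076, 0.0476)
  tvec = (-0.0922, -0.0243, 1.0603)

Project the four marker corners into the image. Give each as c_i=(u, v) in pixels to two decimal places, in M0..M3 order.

c0=(177.93, 291.94) c1=(304.73, 297.89) c2=(314.56, 184.01) c3=(188.98, 186.01)

Intrinsics K: fx=788.7, fy=610.9, cx=312.9, cy=253.5
Marker side s = 0.192 m; corners in marker frame (Z=0):
  M0 = (-0.0960, +0.0960, 0)
  M1 = (+0.0960, +0.0960, 0)
  M2 = (+0.0960, -0.0960, 0)
  M3 = (-0.0960, -0.0960, 0)
rvec = (-0.0986, 0.4076, 0.0476), |rvec| = θ = 0.42205 rad = 24.182°
Rodrigues: sinθ=0.40963, 1−cosθ=0.08775; R = I + sinθ·[k]× + (1−cosθ)·[k]×²:
    [+0.91704 -0.06600 +0.39329]
    [+0.02640 +0.99409 +0.10526]
    [-0.39792 -0.08614 +0.91337]
t = (-0.0922, -0.0243, 1.0603) m
M0: Pc = R·M0+t = (-0.18657, +0.06860, +1.09023); u = 788.7·(-0.18657)/1.09023 + 312.9 = 177.9294, v = 610.9·(+0.06860)/1.09023 + 253.5 = 291.9385
M1: Pc = R·M1+t = (-0.01050, +0.07367, +1.01383); u = 788.7·(-0.01050)/1.01383 + 312.9 = 304.7317, v = 610.9·(+0.07367)/1.01383 + 253.5 = 297.8896
M2: Pc = R·M2+t = (+0.00217, -0.11720, +1.03037); u = 788.7·(+0.00217)/1.03037 + 312.9 = 314.5623, v = 610.9·(-0.11720)/1.03037 + 253.5 = 184.0137
M3: Pc = R·M3+t = (-0.17390, -0.12227, +1.10677); u = 788.7·(-0.17390)/1.10677 + 312.9 = 188.9763, v = 610.9·(-0.12227)/1.10677 + 253.5 = 186.0124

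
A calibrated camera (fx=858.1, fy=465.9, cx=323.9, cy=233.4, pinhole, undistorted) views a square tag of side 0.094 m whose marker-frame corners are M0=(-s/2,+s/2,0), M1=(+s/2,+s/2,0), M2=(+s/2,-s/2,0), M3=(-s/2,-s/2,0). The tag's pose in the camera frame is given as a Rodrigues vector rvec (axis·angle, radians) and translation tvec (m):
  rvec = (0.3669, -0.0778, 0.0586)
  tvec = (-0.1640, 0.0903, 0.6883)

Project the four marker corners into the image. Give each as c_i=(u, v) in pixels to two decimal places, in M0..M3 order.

c0=(61.76, 321.18) c1=(177.99, 322.84) c2=(179.28, 266.87) c3=(57.24, 264.45)

Intrinsics K: fx=858.1, fy=465.9, cx=323.9, cy=233.4
Marker side s = 0.094 m; corners in marker frame (Z=0):
  M0 = (-0.0470, +0.0470, 0)
  M1 = (+0.0470, +0.0470, 0)
  M2 = (+0.0470, -0.0470, 0)
  M3 = (-0.0470, -0.0470, 0)
rvec = (0.3669, -0.0778, 0.0586), |rvec| = θ = 0.37961 rad = 21.750°
Rodrigues: sinθ=0.37056, 1−cosθ=0.07119; R = I + sinθ·[k]× + (1−cosθ)·[k]×²:
    [+0.99531 -0.07130 -0.06532]
    [+0.04310 +0.93180 -0.36040]
    [+0.08657 +0.35590 +0.93051]
t = (-0.1640, 0.0903, 0.6883) m
M0: Pc = R·M0+t = (-0.21413, +0.13207, +0.70096); u = 858.1·(-0.21413)/0.70096 + 323.9 = 61.7649, v = 465.9·(+0.13207)/0.70096 + 233.4 = 321.1810
M1: Pc = R·M1+t = (-0.12057, +0.13612, +0.70910); u = 858.1·(-0.12057)/0.70910 + 323.9 = 177.9924, v = 465.9·(+0.13612)/0.70910 + 233.4 = 322.8357
M2: Pc = R·M2+t = (-0.11387, +0.04853, +0.67564); u = 858.1·(-0.11387)/0.67564 + 323.9 = 179.2804, v = 465.9·(+0.04853)/0.67564 + 233.4 = 266.8655
M3: Pc = R·M3+t = (-0.20743, +0.04448, +0.66750); u = 858.1·(-0.20743)/0.66750 + 323.9 = 57.2435, v = 465.9·(+0.04448)/0.66750 + 233.4 = 264.4456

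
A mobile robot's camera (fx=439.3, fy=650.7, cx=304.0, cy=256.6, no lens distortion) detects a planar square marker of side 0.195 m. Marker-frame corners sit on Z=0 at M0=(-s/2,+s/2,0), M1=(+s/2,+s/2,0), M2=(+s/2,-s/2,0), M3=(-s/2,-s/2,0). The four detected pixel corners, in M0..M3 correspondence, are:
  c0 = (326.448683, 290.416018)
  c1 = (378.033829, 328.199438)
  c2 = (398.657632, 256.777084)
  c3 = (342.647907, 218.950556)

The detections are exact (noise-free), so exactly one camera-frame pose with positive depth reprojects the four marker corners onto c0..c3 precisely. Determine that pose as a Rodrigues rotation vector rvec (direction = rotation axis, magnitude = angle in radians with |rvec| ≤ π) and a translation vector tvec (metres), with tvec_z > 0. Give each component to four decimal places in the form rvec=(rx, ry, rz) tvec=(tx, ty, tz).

Intrinsics K: fx=439.3, fy=650.7, cx=304.0, cy=256.6
Marker side s = 0.195 m; corners in marker frame (Z=0):
  M0 = (-0.0975, +0.0975, 0)
  M1 = (+0.0975, +0.0975, 0)
  M2 = (+0.0975, -0.0975, 0)
  M3 = (-0.0975, -0.0975, 0)
Detected image corners:
  c0 = (326.448683, 290.416018) px
  c1 = (378.033829, 328.199438) px
  c2 = (398.657632, 256.777084) px
  c3 = (342.647907, 218.950556) px
Planar DLT: solve 8×8 A·h = b for H (H[2,2]=1):
  H  [+208.13556 +35.18499 +360.63698]
  H  [+142.88731 +464.32387 +274.48921]
  H  [-0.18634 +0.35800 +1.00000]
B = K⁻¹H; ‖b₁‖=0.695637, ‖b₂‖=0.695637; λ = 2/(‖b₁‖+‖b₂‖) = 1.437532, sign → tz>0 ⇒ λ=+1.437532
r₁ = λ·B[:,0] = (+0.86646,+0.42130,-0.26787); r₂ = λ·B[:,1] = (-0.24099,+0.82285,+0.51463)
r₃ = r₁×r₂ = (+0.43723,-0.38135,+0.81449); SVD([r₁ r₂ r₃]) → R = UVᵀ:
  R  [+0.86646 -0.24099 +0.43723]
  R  [+0.42130 +0.82285 -0.38135]
  R  [-0.26787 +0.51463 +0.81449]
t = (+0.18533, +0.03952, +1.43753) m
tr R = 2.503796; θ = arccos((tr R − 1)/2) = 0.719860 rad = 41.245°
axis k = ((R−Rᵀ)₃₂, (R−Rᵀ)₁₃, (R−Rᵀ)₂₁) / (2 sinθ) = (+0.679517, +0.534755, +0.502288)
rvec = θ·k = (+0.489157, +0.384949, +0.361577)

rvec=(0.4892, 0.3849, 0.3616) tvec=(0.1853, 0.0395, 1.4375)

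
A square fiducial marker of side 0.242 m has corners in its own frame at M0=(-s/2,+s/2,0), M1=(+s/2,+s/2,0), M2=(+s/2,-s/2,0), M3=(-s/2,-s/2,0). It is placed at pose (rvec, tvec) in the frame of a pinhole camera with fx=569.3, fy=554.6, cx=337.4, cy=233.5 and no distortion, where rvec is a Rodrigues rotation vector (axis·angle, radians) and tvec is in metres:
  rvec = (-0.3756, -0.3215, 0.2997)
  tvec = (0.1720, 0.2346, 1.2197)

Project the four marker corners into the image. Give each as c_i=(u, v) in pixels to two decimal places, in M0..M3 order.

Intrinsics K: fx=569.3, fy=554.6, cx=337.4, cy=233.5
Marker side s = 0.242 m; corners in marker frame (Z=0):
  M0 = (-0.1210, +0.1210, 0)
  M1 = (+0.1210, +0.1210, 0)
  M2 = (+0.1210, -0.1210, 0)
  M3 = (-0.1210, -0.1210, 0)
rvec = (-0.3756, -0.3215, 0.2997), |rvec| = θ = 0.57815 rad = 33.126°
Rodrigues: sinθ=0.54648, 1−cosθ=0.16253; R = I + sinθ·[k]× + (1−cosθ)·[k]×²:
    [+0.90607 -0.22457 -0.35862]
    [+0.34200 +0.88773 +0.30817]
    [+0.24915 -0.40187 +0.88115]
t = (0.1720, 0.2346, 1.2197) m
M0: Pc = R·M0+t = (+0.03519, +0.30063, +1.14093); u = 569.3·(+0.03519)/1.14093 + 337.4 = 354.9607, v = 554.6·(+0.30063)/1.14093 + 233.5 = 379.6372
M1: Pc = R·M1+t = (+0.25446, +0.38340, +1.20122); u = 569.3·(+0.25446)/1.20122 + 337.4 = 457.9983, v = 554.6·(+0.38340)/1.20122 + 233.5 = 410.5132
M2: Pc = R·M2+t = (+0.30881, +0.16857, +1.29847); u = 569.3·(+0.30881)/1.29847 + 337.4 = 472.7926, v = 554.6·(+0.16857)/1.29847 + 233.5 = 305.4973
M3: Pc = R·M3+t = (+0.08954, +0.08580, +1.23818); u = 569.3·(+0.08954)/1.23818 + 337.4 = 378.5685, v = 554.6·(+0.08580)/1.23818 + 233.5 = 271.9325

c0=(354.96, 379.64) c1=(458.00, 410.51) c2=(472.79, 305.50) c3=(378.57, 271.93)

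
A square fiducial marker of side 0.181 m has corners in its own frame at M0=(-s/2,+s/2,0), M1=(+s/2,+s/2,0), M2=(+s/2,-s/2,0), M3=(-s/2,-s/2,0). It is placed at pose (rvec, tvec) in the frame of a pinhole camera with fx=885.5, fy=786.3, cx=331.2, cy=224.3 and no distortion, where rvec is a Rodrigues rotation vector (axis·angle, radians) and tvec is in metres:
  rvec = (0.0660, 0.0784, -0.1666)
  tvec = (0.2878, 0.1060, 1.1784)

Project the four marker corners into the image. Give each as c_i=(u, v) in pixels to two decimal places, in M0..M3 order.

Intrinsics K: fx=885.5, fy=786.3, cx=331.2, cy=224.3
Marker side s = 0.181 m; corners in marker frame (Z=0):
  M0 = (-0.0905, +0.0905, 0)
  M1 = (+0.0905, +0.0905, 0)
  M2 = (+0.0905, -0.0905, 0)
  M3 = (-0.0905, -0.0905, 0)
rvec = (0.0660, 0.0784, -0.1666), |rvec| = θ = 0.19560 rad = 11.207°
Rodrigues: sinθ=0.19435, 1−cosθ=0.01907; R = I + sinθ·[k]× + (1−cosθ)·[k]×²:
    [+0.98310 +0.16812 +0.07242]
    [-0.16296 +0.98400 -0.07209]
    [-0.08338 +0.05907 +0.99477]
t = (0.2878, 0.1060, 1.1784) m
M0: Pc = R·M0+t = (+0.21404, +0.20980, +1.19129); u = 885.5·(+0.21404)/1.19129 + 331.2 = 490.3011, v = 786.3·(+0.20980)/1.19129 + 224.3 = 362.7760
M1: Pc = R·M1+t = (+0.39199, +0.18030, +1.17620); u = 885.5·(+0.39199)/1.17620 + 331.2 = 626.3056, v = 786.3·(+0.18030)/1.17620 + 224.3 = 344.8346
M2: Pc = R·M2+t = (+0.36156, +0.00220, +1.16551); u = 885.5·(+0.36156)/1.16551 + 331.2 = 605.8938, v = 786.3·(+0.00220)/1.16551 + 224.3 = 225.7845
M3: Pc = R·M3+t = (+0.18361, +0.03170, +1.18060); u = 885.5·(+0.18361)/1.18060 + 331.2 = 468.9186, v = 786.3·(+0.03170)/1.18060 + 224.3 = 245.4103

c0=(490.30, 362.78) c1=(626.31, 344.83) c2=(605.89, 225.78) c3=(468.92, 245.41)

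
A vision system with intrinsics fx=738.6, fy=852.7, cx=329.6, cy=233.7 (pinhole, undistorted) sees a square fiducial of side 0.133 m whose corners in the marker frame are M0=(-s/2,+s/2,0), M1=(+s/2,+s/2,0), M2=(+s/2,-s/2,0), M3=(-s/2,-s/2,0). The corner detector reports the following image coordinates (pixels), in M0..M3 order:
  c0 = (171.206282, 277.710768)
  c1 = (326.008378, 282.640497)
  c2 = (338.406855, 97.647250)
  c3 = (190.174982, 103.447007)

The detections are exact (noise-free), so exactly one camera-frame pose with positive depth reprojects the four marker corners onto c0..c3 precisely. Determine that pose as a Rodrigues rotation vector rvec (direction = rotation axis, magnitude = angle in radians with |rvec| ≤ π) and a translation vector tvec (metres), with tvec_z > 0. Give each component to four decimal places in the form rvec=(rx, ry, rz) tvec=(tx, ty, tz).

rvec=(-0.2372, 0.2738, 0.0439) tvec=(-0.0618, -0.0324, 0.6065)

Intrinsics K: fx=738.6, fy=852.7, cx=329.6, cy=233.7
Marker side s = 0.133 m; corners in marker frame (Z=0):
  M0 = (-0.0665, +0.0665, 0)
  M1 = (+0.0665, +0.0665, 0)
  M2 = (+0.0665, -0.0665, 0)
  M3 = (-0.0665, -0.0665, 0)
Detected image corners:
  c0 = (171.206282, 277.710768) px
  c1 = (326.008378, 282.640497) px
  c2 = (338.406855, 97.647250) px
  c3 = (190.174982, 103.447007) px
Planar DLT: solve 8×8 A·h = b for H (H[2,2]=1):
  H  [+1023.20831 -214.21847 +254.37631]
  H  [-89.93512 +1278.45106 +188.14237]
  H  [-0.45001 -0.37262 +1.00000]
B = K⁻¹H; ‖b₁‖=1.648851, ‖b₂‖=1.648851; λ = 2/(‖b₁‖+‖b₂‖) = 0.606483, sign → tz>0 ⇒ λ=+0.606483
r₁ = λ·B[:,0] = (+0.96197,+0.01083,-0.27292); r₂ = λ·B[:,1] = (-0.07505,+0.97123,-0.22599)
r₃ = r₁×r₂ = (+0.26263,+0.23788,+0.93512); SVD([r₁ r₂ r₃]) → R = UVᵀ:
  R  [+0.96197 -0.07505 +0.26263]
  R  [+0.01083 +0.97123 +0.23788]
  R  [-0.27292 -0.22599 +0.93512]
t = (-0.06177, -0.03240, +0.60648) m
tr R = 2.868325; θ = arccos((tr R − 1)/2) = 0.364891 rad = 20.907°
axis k = ((R−Rᵀ)₃₂, (R−Rᵀ)₁₃, (R−Rᵀ)₂₁) / (2 sinθ) = (-0.649947, +0.750391, +0.120343)
rvec = θ·k = (-0.237160, +0.273811, +0.043912)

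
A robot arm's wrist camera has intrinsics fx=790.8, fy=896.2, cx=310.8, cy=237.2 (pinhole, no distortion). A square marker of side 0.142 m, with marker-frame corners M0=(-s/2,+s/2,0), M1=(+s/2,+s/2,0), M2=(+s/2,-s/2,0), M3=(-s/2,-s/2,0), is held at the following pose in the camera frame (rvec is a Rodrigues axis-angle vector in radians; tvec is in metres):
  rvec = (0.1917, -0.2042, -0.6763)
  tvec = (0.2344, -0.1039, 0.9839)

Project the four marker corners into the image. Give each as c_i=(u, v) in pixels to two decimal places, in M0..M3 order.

Intrinsics K: fx=790.8, fy=896.2, cx=310.8, cy=237.2
Marker side s = 0.142 m; corners in marker frame (Z=0):
  M0 = (-0.0710, +0.0710, 0)
  M1 = (+0.0710, +0.0710, 0)
  M2 = (+0.0710, -0.0710, 0)
  M3 = (-0.0710, -0.0710, 0)
rvec = (0.1917, -0.2042, -0.6763), |rvec| = θ = 0.73200 rad = 41.941°
Rodrigues: sinθ=0.66836, 1−cosθ=0.25616; R = I + sinθ·[k]× + (1−cosθ)·[k]×²:
    [+0.76141 +0.59879 -0.24843]
    [-0.63621 +0.76377 -0.10901]
    [+0.12447 +0.24105 +0.96250]
t = (0.2344, -0.1039, 0.9839) m
M0: Pc = R·M0+t = (+0.22285, -0.00450, +0.99218); u = 790.8·(+0.22285)/0.99218 + 310.8 = 488.4224, v = 896.2·(-0.00450)/0.99218 + 237.2 = 233.1344
M1: Pc = R·M1+t = (+0.33097, -0.09484, +1.00985); u = 790.8·(+0.33097)/1.00985 + 310.8 = 569.9805, v = 896.2·(-0.09484)/1.00985 + 237.2 = 153.0305
M2: Pc = R·M2+t = (+0.24595, -0.20330, +0.97562); u = 790.8·(+0.24595)/0.97562 + 310.8 = 510.1539, v = 896.2·(-0.20330)/0.97562 + 237.2 = 50.4509
M3: Pc = R·M3+t = (+0.13783, -0.11296, +0.95795); u = 790.8·(+0.13783)/0.95795 + 310.8 = 424.5776, v = 896.2·(-0.11296)/0.95795 + 237.2 = 131.5245

c0=(488.42, 233.13) c1=(569.98, 153.03) c2=(510.15, 50.45) c3=(424.58, 131.52)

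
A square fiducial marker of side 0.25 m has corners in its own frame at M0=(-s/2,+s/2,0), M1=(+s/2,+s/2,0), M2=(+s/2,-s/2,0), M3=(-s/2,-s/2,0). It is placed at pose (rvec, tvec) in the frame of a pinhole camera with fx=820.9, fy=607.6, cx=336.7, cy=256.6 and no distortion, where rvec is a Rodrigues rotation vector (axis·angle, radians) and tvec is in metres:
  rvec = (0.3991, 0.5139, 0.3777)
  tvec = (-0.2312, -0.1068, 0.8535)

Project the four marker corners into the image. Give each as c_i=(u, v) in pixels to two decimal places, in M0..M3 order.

c0=(26.55, 221.84) c1=(183.10, 295.63) c2=(227.08, 127.56) c3=(44.33, 63.46)

Intrinsics K: fx=820.9, fy=607.6, cx=336.7, cy=256.6
Marker side s = 0.25 m; corners in marker frame (Z=0):
  M0 = (-0.1250, +0.1250, 0)
  M1 = (+0.1250, +0.1250, 0)
  M2 = (+0.1250, -0.1250, 0)
  M3 = (-0.1250, -0.1250, 0)
rvec = (0.3991, 0.5139, 0.3777), |rvec| = θ = 0.75235 rad = 43.107°
Rodrigues: sinθ=0.68336, 1−cosθ=0.26992; R = I + sinθ·[k]× + (1−cosθ)·[k]×²:
    [+0.80604 -0.24526 +0.53865]
    [+0.44087 +0.85602 -0.26994]
    [-0.39489 +0.45506 +0.79811]
t = (-0.2312, -0.1068, 0.8535) m
M0: Pc = R·M0+t = (-0.36261, -0.05491, +0.95974); u = 820.9·(-0.36261)/0.95974 + 336.7 = 26.5458, v = 607.6·(-0.05491)/0.95974 + 256.6 = 221.8399
M1: Pc = R·M1+t = (-0.16110, +0.05531, +0.86102); u = 820.9·(-0.16110)/0.86102 + 336.7 = 183.1040, v = 607.6·(+0.05531)/0.86102 + 256.6 = 295.6312
M2: Pc = R·M2+t = (-0.09979, -0.15869, +0.74726); u = 820.9·(-0.09979)/0.74726 + 336.7 = 227.0782, v = 607.6·(-0.15869)/0.74726 + 256.6 = 127.5645
M3: Pc = R·M3+t = (-0.30130, -0.26891, +0.84598); u = 820.9·(-0.30130)/0.84598 + 336.7 = 44.3348, v = 607.6·(-0.26891)/0.84598 + 256.6 = 63.4628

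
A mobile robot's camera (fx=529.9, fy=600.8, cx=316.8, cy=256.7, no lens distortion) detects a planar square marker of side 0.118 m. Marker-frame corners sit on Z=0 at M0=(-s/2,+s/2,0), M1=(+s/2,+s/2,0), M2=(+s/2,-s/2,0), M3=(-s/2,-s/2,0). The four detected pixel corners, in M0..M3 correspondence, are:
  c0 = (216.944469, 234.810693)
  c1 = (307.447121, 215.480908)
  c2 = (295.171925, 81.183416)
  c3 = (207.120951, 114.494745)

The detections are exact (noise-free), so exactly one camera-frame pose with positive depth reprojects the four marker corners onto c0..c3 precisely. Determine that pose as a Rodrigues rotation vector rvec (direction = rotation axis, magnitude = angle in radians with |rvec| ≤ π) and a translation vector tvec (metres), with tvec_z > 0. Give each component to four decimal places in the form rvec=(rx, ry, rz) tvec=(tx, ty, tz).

Intrinsics K: fx=529.9, fy=600.8, cx=316.8, cy=256.7
Marker side s = 0.118 m; corners in marker frame (Z=0):
  M0 = (-0.0590, +0.0590, 0)
  M1 = (+0.0590, +0.0590, 0)
  M2 = (+0.0590, -0.0590, 0)
  M3 = (-0.0590, -0.0590, 0)
Detected image corners:
  c0 = (216.944469, 234.810693) px
  c1 = (307.447121, 215.480908) px
  c2 = (295.171925, 81.183416) px
  c3 = (207.120951, 114.494745) px
Planar DLT: solve 8×8 A·h = b for H (H[2,2]=1):
  H  [+511.54099 +63.63888 +254.12014]
  H  [-377.58768 +1057.02725 +161.80312]
  H  [-0.95442 -0.11460 +1.00000]
B = K⁻¹H; ‖b₁‖=1.821749, ‖b₂‖=1.821749; λ = 2/(‖b₁‖+‖b₂‖) = 0.548923, sign → tz>0 ⇒ λ=+0.548923
r₁ = λ·B[:,0] = (+0.84312,-0.12114,-0.52390); r₂ = λ·B[:,1] = (+0.10353,+0.99263,-0.06291)
r₃ = r₁×r₂ = (+0.52766,-0.00120,+0.84945); SVD([r₁ r₂ r₃]) → R = UVᵀ:
  R  [+0.84312 +0.10353 +0.52766]
  R  [-0.12114 +0.99263 -0.00120]
  R  [-0.52390 -0.06291 +0.84945]
t = (-0.06493, -0.08670, +0.54892) m
tr R = 2.685206; θ = arccos((tr R − 1)/2) = 0.568697 rad = 32.584°
axis k = ((R−Rᵀ)₃₂, (R−Rᵀ)₁₃, (R−Rᵀ)₂₁) / (2 sinθ) = (-0.057289, +0.976323, -0.208596)
rvec = θ·k = (-0.032580, +0.555232, -0.118628)

rvec=(-0.0326, 0.5552, -0.1186) tvec=(-0.0649, -0.0867, 0.5489)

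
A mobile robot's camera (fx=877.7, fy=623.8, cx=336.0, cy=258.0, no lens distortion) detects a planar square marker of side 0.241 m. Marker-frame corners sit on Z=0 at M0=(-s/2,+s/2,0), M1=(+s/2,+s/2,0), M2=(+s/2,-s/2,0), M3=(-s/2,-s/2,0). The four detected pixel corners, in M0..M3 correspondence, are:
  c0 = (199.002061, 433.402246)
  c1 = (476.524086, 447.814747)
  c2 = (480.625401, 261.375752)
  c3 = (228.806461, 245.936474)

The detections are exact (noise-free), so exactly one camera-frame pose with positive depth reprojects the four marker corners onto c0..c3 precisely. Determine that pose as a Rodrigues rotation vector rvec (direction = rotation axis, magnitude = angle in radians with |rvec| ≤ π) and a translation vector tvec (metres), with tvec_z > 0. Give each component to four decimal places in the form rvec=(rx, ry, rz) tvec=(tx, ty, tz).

Intrinsics K: fx=877.7, fy=623.8, cx=336.0, cy=258.0
Marker side s = 0.241 m; corners in marker frame (Z=0):
  M0 = (-0.1205, +0.1205, 0)
  M1 = (+0.1205, +0.1205, 0)
  M2 = (+0.1205, -0.1205, 0)
  M3 = (-0.1205, -0.1205, 0)
Detected image corners:
  c0 = (199.002061, 433.402246) px
  c1 = (476.524086, 447.814747) px
  c2 = (480.625401, 261.375752) px
  c3 = (228.806461, 245.936474) px
Planar DLT: solve 8×8 A·h = b for H (H[2,2]=1):
  H  [+1114.58369 -208.30066 +347.51948]
  H  [+81.01725 +637.05714 +342.68203]
  H  [+0.05468 -0.39946 +1.00000]
B = K⁻¹H; ‖b₁‖=1.254748, ‖b₂‖=1.254748; λ = 2/(‖b₁‖+‖b₂‖) = 0.796973, sign → tz>0 ⇒ λ=+0.796973
r₁ = λ·B[:,0] = (+0.99539,+0.08548,+0.04358); r₂ = λ·B[:,1] = (-0.06727,+0.94558,-0.31836)
r₃ = r₁×r₂ = (-0.06842,+0.31396,+0.94697); SVD([r₁ r₂ r₃]) → R = UVᵀ:
  R  [+0.99539 -0.06727 -0.06842]
  R  [+0.08548 +0.94558 +0.31396]
  R  [+0.04358 -0.31836 +0.94697]
t = (+0.01046, +0.10819, +0.79697) m
tr R = 2.887936; θ = arccos((tr R − 1)/2) = 0.336343 rad = 19.271°
axis k = ((R−Rᵀ)₃₂, (R−Rᵀ)₁₃, (R−Rᵀ)₂₁) / (2 sinθ) = (-0.957943, -0.169680, +0.231418)
rvec = θ·k = (-0.322198, -0.057071, +0.077836)

rvec=(-0.3222, -0.0571, 0.0778) tvec=(0.0105, 0.1082, 0.7970)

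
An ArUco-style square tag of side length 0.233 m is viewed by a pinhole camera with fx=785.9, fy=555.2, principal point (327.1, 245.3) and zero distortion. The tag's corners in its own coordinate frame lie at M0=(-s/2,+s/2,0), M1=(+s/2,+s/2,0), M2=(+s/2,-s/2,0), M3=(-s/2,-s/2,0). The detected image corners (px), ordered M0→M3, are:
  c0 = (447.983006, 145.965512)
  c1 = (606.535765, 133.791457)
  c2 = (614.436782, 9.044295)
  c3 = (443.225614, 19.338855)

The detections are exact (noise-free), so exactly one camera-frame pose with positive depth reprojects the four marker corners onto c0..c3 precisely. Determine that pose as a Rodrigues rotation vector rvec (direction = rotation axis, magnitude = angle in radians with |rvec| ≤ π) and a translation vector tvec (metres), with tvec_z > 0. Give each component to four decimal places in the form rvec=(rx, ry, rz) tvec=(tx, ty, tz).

Intrinsics K: fx=785.9, fy=555.2, cx=327.1, cy=245.3
Marker side s = 0.233 m; corners in marker frame (Z=0):
  M0 = (-0.1165, +0.1165, 0)
  M1 = (+0.1165, +0.1165, 0)
  M2 = (+0.1165, -0.1165, 0)
  M3 = (-0.1165, -0.1165, 0)
Detected image corners:
  c0 = (447.983006, 145.965512) px
  c1 = (606.535765, 133.791457) px
  c2 = (614.436782, 9.044295) px
  c3 = (443.225614, 19.338855) px
Planar DLT: solve 8×8 A·h = b for H (H[2,2]=1):
  H  [+756.08581 +167.41796 +528.91507]
  H  [-41.15215 +564.83631 +79.39257]
  H  [+0.09371 +0.33039 +1.00000]
B = K⁻¹H; ‖b₁‖=0.934969, ‖b₂‖=0.934969; λ = 2/(‖b₁‖+‖b₂‖) = 1.069554, sign → tz>0 ⇒ λ=+1.069554
r₁ = λ·B[:,0] = (+0.98726,-0.12356,+0.10023); r₂ = λ·B[:,1] = (+0.08077,+0.93199,+0.35337)
r₃ = r₁×r₂ = (-0.13707,-0.34077,+0.93010); SVD([r₁ r₂ r₃]) → R = UVᵀ:
  R  [+0.98726 +0.08077 -0.13707]
  R  [-0.12356 +0.93199 -0.34077]
  R  [+0.10023 +0.35337 +0.93010]
t = (+0.27466, -0.31961, +1.06955) m
tr R = 2.849353; θ = arccos((tr R − 1)/2) = 0.390612 rad = 22.380°
axis k = ((R−Rᵀ)₃₂, (R−Rᵀ)₁₃, (R−Rᵀ)₂₁) / (2 sinθ) = (+0.911535, -0.311622, -0.268320)
rvec = θ·k = (+0.356056, -0.121723, -0.104809)

rvec=(0.3561, -0.1217, -0.1048) tvec=(0.2747, -0.3196, 1.0696)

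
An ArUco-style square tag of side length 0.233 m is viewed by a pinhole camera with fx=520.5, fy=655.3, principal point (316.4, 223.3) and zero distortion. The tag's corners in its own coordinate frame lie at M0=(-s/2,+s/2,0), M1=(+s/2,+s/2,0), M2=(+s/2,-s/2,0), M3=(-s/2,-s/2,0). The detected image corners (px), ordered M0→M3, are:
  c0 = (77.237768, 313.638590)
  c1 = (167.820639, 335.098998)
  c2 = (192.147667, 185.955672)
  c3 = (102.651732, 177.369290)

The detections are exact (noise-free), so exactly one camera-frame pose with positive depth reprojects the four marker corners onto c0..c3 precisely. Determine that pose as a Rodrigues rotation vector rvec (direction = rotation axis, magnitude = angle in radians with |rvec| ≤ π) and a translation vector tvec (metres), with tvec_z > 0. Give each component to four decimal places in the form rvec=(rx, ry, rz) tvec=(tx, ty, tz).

rvec=(-0.1932, 0.3915, 0.1265) tvec=(-0.3701, 0.0451, 1.0518)

Intrinsics K: fx=520.5, fy=655.3, cx=316.4, cy=223.3
Marker side s = 0.233 m; corners in marker frame (Z=0):
  M0 = (-0.1165, +0.1165, 0)
  M1 = (+0.1165, +0.1165, 0)
  M2 = (+0.1165, -0.1165, 0)
  M3 = (-0.1165, -0.1165, 0)
Detected image corners:
  c0 = (77.237768, 313.638590) px
  c1 = (167.820639, 335.098998) px
  c2 = (192.147667, 185.955672) px
  c3 = (102.651732, 177.369290) px
Planar DLT: solve 8×8 A·h = b for H (H[2,2]=1):
  H  [+336.32940 -127.66220 +133.24243]
  H  [-29.87237 +572.24663 +251.40862]
  H  [-0.37094 -0.15427 +1.00000]
B = K⁻¹H; ‖b₁‖=0.950740, ‖b₂‖=0.950740; λ = 2/(‖b₁‖+‖b₂‖) = 1.051812, sign → tz>0 ⇒ λ=+1.051812
r₁ = λ·B[:,0] = (+0.91681,+0.08500,-0.39016); r₂ = λ·B[:,1] = (-0.15934,+0.97380,-0.16226)
r₃ = r₁×r₂ = (+0.36614,+0.21093,+0.90634); SVD([r₁ r₂ r₃]) → R = UVᵀ:
  R  [+0.91681 -0.15934 +0.36614]
  R  [+0.08500 +0.97380 +0.21093]
  R  [-0.39016 -0.16226 +0.90634]
t = (-0.37012, +0.04512, +1.05181) m
tr R = 2.796948; θ = arccos((tr R − 1)/2) = 0.454515 rad = 26.042°
axis k = ((R−Rᵀ)₃₂, (R−Rᵀ)₁₃, (R−Rᵀ)₂₁) / (2 sinθ) = (-0.425029, +0.861343, +0.278278)
rvec = θ·k = (-0.193182, +0.391493, +0.126482)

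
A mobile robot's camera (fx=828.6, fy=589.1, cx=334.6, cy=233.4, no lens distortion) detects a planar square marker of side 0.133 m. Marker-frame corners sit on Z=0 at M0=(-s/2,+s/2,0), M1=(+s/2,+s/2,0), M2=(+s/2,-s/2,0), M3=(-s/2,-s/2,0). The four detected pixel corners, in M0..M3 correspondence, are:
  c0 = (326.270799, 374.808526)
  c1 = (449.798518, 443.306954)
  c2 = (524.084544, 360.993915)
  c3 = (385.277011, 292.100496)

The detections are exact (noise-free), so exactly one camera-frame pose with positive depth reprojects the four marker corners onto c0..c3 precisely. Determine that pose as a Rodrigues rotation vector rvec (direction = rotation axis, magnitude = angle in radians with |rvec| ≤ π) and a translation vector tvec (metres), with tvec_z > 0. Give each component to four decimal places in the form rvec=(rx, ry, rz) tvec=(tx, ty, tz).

rvec=(0.3569, 0.4630, 0.4947) tvec=(0.0691, 0.1576, 0.6877)

Intrinsics K: fx=828.6, fy=589.1, cx=334.6, cy=233.4
Marker side s = 0.133 m; corners in marker frame (Z=0):
  M0 = (-0.0665, +0.0665, 0)
  M1 = (+0.0665, +0.0665, 0)
  M2 = (+0.0665, -0.0665, 0)
  M3 = (-0.0665, -0.0665, 0)
Detected image corners:
  c0 = (326.270799, 374.808526) px
  c1 = (449.798518, 443.306954) px
  c2 = (524.084544, 360.993915) px
  c3 = (385.277011, 292.100496) px
Planar DLT: solve 8×8 A·h = b for H (H[2,2]=1):
  H  [+778.55732 -234.47805 +417.84068]
  H  [+337.27302 +851.53637 +368.41361]
  H  [-0.48715 +0.62835 +1.00000]
B = K⁻¹H; ‖b₁‖=1.454162, ‖b₂‖=1.454162; λ = 2/(‖b₁‖+‖b₂‖) = 0.687681, sign → tz>0 ⇒ λ=+0.687681
r₁ = λ·B[:,0] = (+0.78143,+0.52644,-0.33501); r₂ = λ·B[:,1] = (-0.36909,+0.82284,+0.43210)
r₃ = r₁×r₂ = (+0.50313,-0.21401,+0.83729); SVD([r₁ r₂ r₃]) → R = UVᵀ:
  R  [+0.78143 -0.36909 +0.50313]
  R  [+0.52644 +0.82284 -0.21401]
  R  [-0.33501 +0.43210 +0.83729]
t = (+0.06908, +0.15761, +0.68768) m
tr R = 2.441557; θ = arccos((tr R − 1)/2) = 0.765872 rad = 43.881°
axis k = ((R−Rᵀ)₃₂, (R−Rᵀ)₁₃, (R−Rᵀ)₂₁) / (2 sinθ) = (+0.466061, +0.604572, +0.645972)
rvec = θ·k = (+0.356943, +0.463024, +0.494732)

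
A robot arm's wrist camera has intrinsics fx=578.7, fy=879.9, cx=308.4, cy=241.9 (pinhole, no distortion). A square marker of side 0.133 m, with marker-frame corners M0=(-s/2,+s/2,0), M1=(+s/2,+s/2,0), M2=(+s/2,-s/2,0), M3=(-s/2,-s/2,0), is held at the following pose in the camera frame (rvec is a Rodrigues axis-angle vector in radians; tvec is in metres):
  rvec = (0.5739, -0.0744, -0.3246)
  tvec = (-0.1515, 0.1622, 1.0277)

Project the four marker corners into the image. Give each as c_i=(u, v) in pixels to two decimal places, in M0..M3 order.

c0=(202.05, 436.97) c1=(270.34, 402.03) c2=(245.73, 320.31) c3=(172.53, 358.03)

Intrinsics K: fx=578.7, fy=879.9, cx=308.4, cy=241.9
Marker side s = 0.133 m; corners in marker frame (Z=0):
  M0 = (-0.0665, +0.0665, 0)
  M1 = (+0.0665, +0.0665, 0)
  M2 = (+0.0665, -0.0665, 0)
  M3 = (-0.0665, -0.0665, 0)
rvec = (0.5739, -0.0744, -0.3246), |rvec| = θ = 0.66352 rad = 38.017°
Rodrigues: sinθ=0.61590, 1−cosθ=0.21217; R = I + sinθ·[k]× + (1−cosθ)·[k]×²:
    [+0.94655 +0.28072 -0.15884]
    [-0.32188 +0.79050 -0.52107]
    [-0.02072 +0.54434 +0.83861]
t = (-0.1515, 0.1622, 1.0277) m
M0: Pc = R·M0+t = (-0.19578, +0.23617, +1.06528); u = 578.7·(-0.19578)/1.06528 + 308.4 = 202.0458, v = 879.9·(+0.23617)/1.06528 + 241.9 = 436.9747
M1: Pc = R·M1+t = (-0.06989, +0.19336, +1.06252); u = 578.7·(-0.06989)/1.06252 + 308.4 = 270.3367, v = 879.9·(+0.19336)/1.06252 + 241.9 = 402.0287
M2: Pc = R·M2+t = (-0.10722, +0.08823, +0.99012); u = 578.7·(-0.10722)/0.99012 + 308.4 = 245.7315, v = 879.9·(+0.08823)/0.99012 + 241.9 = 320.3055
M3: Pc = R·M3+t = (-0.23311, +0.13104, +0.99288); u = 578.7·(-0.23311)/0.99288 + 308.4 = 172.5294, v = 879.9·(+0.13104)/0.99288 + 241.9 = 358.0264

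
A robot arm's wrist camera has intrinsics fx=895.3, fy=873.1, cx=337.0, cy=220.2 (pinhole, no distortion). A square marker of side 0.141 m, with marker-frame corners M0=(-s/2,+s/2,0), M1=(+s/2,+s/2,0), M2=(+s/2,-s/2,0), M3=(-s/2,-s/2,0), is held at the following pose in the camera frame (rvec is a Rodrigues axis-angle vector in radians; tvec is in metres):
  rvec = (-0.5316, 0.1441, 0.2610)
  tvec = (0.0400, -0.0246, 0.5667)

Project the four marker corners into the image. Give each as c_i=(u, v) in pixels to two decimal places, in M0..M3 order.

Intrinsics K: fx=895.3, fy=873.1, cx=337.0, cy=220.2
Marker side s = 0.141 m; corners in marker frame (Z=0):
  M0 = (-0.0705, +0.0705, 0)
  M1 = (+0.0705, +0.0705, 0)
  M2 = (+0.0705, -0.0705, 0)
  M3 = (-0.0705, -0.0705, 0)
rvec = (-0.5316, 0.1441, 0.2610), |rvec| = θ = 0.60950 rad = 34.922°
Rodrigues: sinθ=0.57245, 1−cosθ=0.18006; R = I + sinθ·[k]× + (1−cosθ)·[k]×²:
    [+0.95692 -0.28227 +0.06809]
    [+0.20801 +0.83000 +0.51752]
    [-0.20260 -0.48106 +0.85296]
t = (0.0400, -0.0246, 0.5667) m
M0: Pc = R·M0+t = (-0.04736, +0.01925, +0.54707); u = 895.3·(-0.04736)/0.54707 + 337.0 = 259.4892, v = 873.1·(+0.01925)/0.54707 + 220.2 = 250.9233
M1: Pc = R·M1+t = (+0.08756, +0.04858, +0.51850); u = 895.3·(+0.08756)/0.51850 + 337.0 = 488.1948, v = 873.1·(+0.04858)/0.51850 + 220.2 = 302.0027
M2: Pc = R·M2+t = (+0.12736, -0.06845, +0.58633); u = 895.3·(+0.12736)/0.58633 + 337.0 = 531.4763, v = 873.1·(-0.06845)/0.58633 + 220.2 = 118.2710
M3: Pc = R·M3+t = (-0.00756, -0.09778, +0.61490); u = 895.3·(-0.00756)/0.61490 + 337.0 = 325.9887, v = 873.1·(-0.09778)/0.61490 + 220.2 = 81.3616

c0=(259.49, 250.92) c1=(488.19, 302.00) c2=(531.48, 118.27) c3=(325.99, 81.36)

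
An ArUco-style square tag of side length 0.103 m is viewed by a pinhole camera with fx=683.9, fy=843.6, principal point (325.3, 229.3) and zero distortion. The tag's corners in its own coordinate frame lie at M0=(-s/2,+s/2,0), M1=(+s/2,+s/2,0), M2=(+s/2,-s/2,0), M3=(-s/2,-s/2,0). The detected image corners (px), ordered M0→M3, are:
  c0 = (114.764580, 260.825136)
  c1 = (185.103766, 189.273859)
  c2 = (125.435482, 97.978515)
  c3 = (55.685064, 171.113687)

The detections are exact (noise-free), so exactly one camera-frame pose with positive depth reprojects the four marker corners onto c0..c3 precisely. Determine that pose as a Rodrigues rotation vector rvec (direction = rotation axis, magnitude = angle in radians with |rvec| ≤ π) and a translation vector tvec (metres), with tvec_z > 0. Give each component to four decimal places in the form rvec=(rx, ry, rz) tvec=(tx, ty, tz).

rvec=(0.0624, 0.0920, -0.6727) tvec=(-0.2254, -0.0438, 0.7509)

Intrinsics K: fx=683.9, fy=843.6, cx=325.3, cy=229.3
Marker side s = 0.103 m; corners in marker frame (Z=0):
  M0 = (-0.0515, +0.0515, 0)
  M1 = (+0.0515, +0.0515, 0)
  M2 = (+0.0515, -0.0515, 0)
  M3 = (-0.0515, -0.0515, 0)
Detected image corners:
  c0 = (114.764580, 260.825136) px
  c1 = (185.103766, 189.273859) px
  c2 = (125.435482, 97.978515) px
  c3 = (55.685064, 171.113687) px
Planar DLT: solve 8×8 A·h = b for H (H[2,2]=1):
  H  [+663.19705 +580.89919 +120.05129]
  H  [-727.54892 +885.30821 +180.14563]
  H  [-0.14017 +0.03721 +1.00000]
B = K⁻¹H; ‖b₁‖=1.331653, ‖b₂‖=1.331653; λ = 2/(‖b₁‖+‖b₂‖) = 0.750946, sign → tz>0 ⇒ λ=+0.750946
r₁ = λ·B[:,0] = (+0.77828,-0.61903,-0.10526); r₂ = λ·B[:,1] = (+0.62456,+0.78048,+0.02794)
r₃ = r₁×r₂ = (+0.06486,-0.08749,+0.99405); SVD([r₁ r₂ r₃]) → R = UVᵀ:
  R  [+0.77828 +0.62456 +0.06486]
  R  [-0.61903 +0.78048 -0.08749]
  R  [-0.10526 +0.02794 +0.99405]
t = (-0.22537, -0.04376, +0.75095) m
tr R = 2.552812; θ = arccos((tr R − 1)/2) = 0.681853 rad = 39.067°
axis k = ((R−Rᵀ)₃₂, (R−Rᵀ)₁₃, (R−Rᵀ)₂₁) / (2 sinθ) = (+0.091576, +0.134963, -0.986610)
rvec = θ·k = (+0.062441, +0.092025, -0.672723)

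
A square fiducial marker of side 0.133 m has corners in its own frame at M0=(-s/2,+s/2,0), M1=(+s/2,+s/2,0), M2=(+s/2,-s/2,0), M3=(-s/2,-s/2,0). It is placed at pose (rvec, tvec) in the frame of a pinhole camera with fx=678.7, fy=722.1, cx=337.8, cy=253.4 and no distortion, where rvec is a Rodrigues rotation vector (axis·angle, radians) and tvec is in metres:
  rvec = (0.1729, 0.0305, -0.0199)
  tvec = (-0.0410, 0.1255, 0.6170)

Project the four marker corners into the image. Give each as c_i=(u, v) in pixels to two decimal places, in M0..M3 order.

c0=(223.74, 473.43) c1=(367.00, 472.30) c2=(364.75, 323.84) c3=(216.13, 326.06)

Intrinsics K: fx=678.7, fy=722.1, cx=337.8, cy=253.4
Marker side s = 0.133 m; corners in marker frame (Z=0):
  M0 = (-0.0665, +0.0665, 0)
  M1 = (+0.0665, +0.0665, 0)
  M2 = (+0.0665, -0.0665, 0)
  M3 = (-0.0665, -0.0665, 0)
rvec = (0.1729, 0.0305, -0.0199), |rvec| = θ = 0.17669 rad = 10.124°
Rodrigues: sinθ=0.17578, 1−cosθ=0.01557; R = I + sinθ·[k]× + (1−cosθ)·[k]×²:
    [+0.99934 +0.02243 +0.02863]
    [-0.01717 +0.98489 -0.17230]
    [-0.03206 +0.17170 +0.98463]
t = (-0.0410, 0.1255, 0.6170) m
M0: Pc = R·M0+t = (-0.10596, +0.19214, +0.63055); u = 678.7·(-0.10596)/0.63055 + 337.8 = 223.7436, v = 722.1·(+0.19214)/0.63055 + 253.4 = 473.4336
M1: Pc = R·M1+t = (+0.02695, +0.18985, +0.62629); u = 678.7·(+0.02695)/0.62629 + 337.8 = 367.0026, v = 722.1·(+0.18985)/0.62629 + 253.4 = 472.2991
M2: Pc = R·M2+t = (+0.02396, +0.05886, +0.60345); u = 678.7·(+0.02396)/0.60345 + 337.8 = 364.7530, v = 722.1·(+0.05886)/0.60345 + 253.4 = 323.8365
M3: Pc = R·M3+t = (-0.10895, +0.06115, +0.60771); u = 678.7·(-0.10895)/0.60771 + 337.8 = 216.1266, v = 722.1·(+0.06115)/0.60771 + 253.4 = 326.0553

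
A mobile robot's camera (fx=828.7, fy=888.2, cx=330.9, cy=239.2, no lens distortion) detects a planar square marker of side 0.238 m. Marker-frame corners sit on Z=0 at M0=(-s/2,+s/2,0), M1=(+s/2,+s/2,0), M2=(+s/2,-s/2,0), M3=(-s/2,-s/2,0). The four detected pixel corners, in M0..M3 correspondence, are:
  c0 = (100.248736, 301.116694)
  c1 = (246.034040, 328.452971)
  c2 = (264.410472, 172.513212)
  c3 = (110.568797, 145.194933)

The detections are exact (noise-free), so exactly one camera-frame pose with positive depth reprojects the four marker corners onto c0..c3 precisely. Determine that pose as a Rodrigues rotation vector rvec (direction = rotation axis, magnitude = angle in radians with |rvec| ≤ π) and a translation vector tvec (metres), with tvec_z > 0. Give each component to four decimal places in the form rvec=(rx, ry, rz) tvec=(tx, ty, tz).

rvec=(0.2850, 0.0745, 0.1587) tvec=(-0.2344, -0.0006, 1.2853)

Intrinsics K: fx=828.7, fy=888.2, cx=330.9, cy=239.2
Marker side s = 0.238 m; corners in marker frame (Z=0):
  M0 = (-0.1190, +0.1190, 0)
  M1 = (+0.1190, +0.1190, 0)
  M2 = (+0.1190, -0.1190, 0)
  M3 = (-0.1190, -0.1190, 0)
Detected image corners:
  c0 = (100.248736, 301.116694) px
  c1 = (246.034040, 328.452971) px
  c2 = (264.410472, 172.513212) px
  c3 = (110.568797, 145.194933) px
Planar DLT: solve 8×8 A·h = b for H (H[2,2]=1):
  H  [+621.91265 -20.14593 +179.77444]
  H  [+105.48570 +707.78622 +238.81666]
  H  [-0.03942 +0.22217 +1.00000]
B = K⁻¹H; ‖b₁‖=0.778055, ‖b₂‖=0.778055; λ = 2/(‖b₁‖+‖b₂‖) = 1.285257, sign → tz>0 ⇒ λ=+1.285257
r₁ = λ·B[:,0] = (+0.98477,+0.16629,-0.05067); r₂ = λ·B[:,1] = (-0.14527,+0.94729,+0.28555)
r₃ = r₁×r₂ = (+0.09548,-0.27384,+0.95702); SVD([r₁ r₂ r₃]) → R = UVᵀ:
  R  [+0.98477 -0.14527 +0.09548]
  R  [+0.16629 +0.94729 -0.27384]
  R  [-0.05067 +0.28555 +0.95702]
t = (-0.23439, -0.00055, +1.28526) m
tr R = 2.889089; θ = arccos((tr R − 1)/2) = 0.334592 rad = 19.171°
axis k = ((R−Rᵀ)₃₂, (R−Rᵀ)₁₃, (R−Rᵀ)₂₁) / (2 sinθ) = (+0.851737, +0.222523, +0.474371)
rvec = θ·k = (+0.284985, +0.074455, +0.158721)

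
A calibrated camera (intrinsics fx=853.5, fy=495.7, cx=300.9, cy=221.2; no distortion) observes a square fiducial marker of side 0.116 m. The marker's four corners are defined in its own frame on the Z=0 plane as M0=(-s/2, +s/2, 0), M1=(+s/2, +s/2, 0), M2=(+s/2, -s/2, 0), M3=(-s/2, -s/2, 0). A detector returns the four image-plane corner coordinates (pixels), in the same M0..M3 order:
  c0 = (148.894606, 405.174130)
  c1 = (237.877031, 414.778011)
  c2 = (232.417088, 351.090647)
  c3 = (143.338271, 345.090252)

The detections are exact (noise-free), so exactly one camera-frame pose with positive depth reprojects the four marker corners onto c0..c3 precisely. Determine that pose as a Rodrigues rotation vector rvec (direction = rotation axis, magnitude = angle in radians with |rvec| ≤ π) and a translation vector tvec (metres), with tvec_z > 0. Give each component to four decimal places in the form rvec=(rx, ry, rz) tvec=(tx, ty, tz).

rvec=(0.0478, 0.4831, -0.0363) tvec=(-0.1199, 0.2920, 0.9173)

Intrinsics K: fx=853.5, fy=495.7, cx=300.9, cy=221.2
Marker side s = 0.116 m; corners in marker frame (Z=0):
  M0 = (-0.0580, +0.0580, 0)
  M1 = (+0.0580, +0.0580, 0)
  M2 = (+0.0580, -0.0580, 0)
  M3 = (-0.0580, -0.0580, 0)
Detected image corners:
  c0 = (148.894606, 405.174130) px
  c1 = (237.877031, 414.778011) px
  c2 = (232.417088, 351.090647) px
  c3 = (143.338271, 345.090252) px
Planar DLT: solve 8×8 A·h = b for H (H[2,2]=1):
  H  [+670.83521 +55.25615 +189.32898]
  H  [-124.91089 +548.46907 +378.99158]
  H  [-0.50710 +0.04071 +1.00000]
B = K⁻¹H; ‖b₁‖=1.090215, ‖b₂‖=1.090215; λ = 2/(‖b₁‖+‖b₂‖) = 0.917250, sign → tz>0 ⇒ λ=+0.917250
r₁ = λ·B[:,0] = (+0.88492,-0.02358,-0.46514); r₂ = λ·B[:,1] = (+0.04622,+0.99823,+0.03734)
r₃ = r₁×r₂ = (+0.46343,-0.05454,+0.88445); SVD([r₁ r₂ r₃]) → R = UVᵀ:
  R  [+0.88492 +0.04622 +0.46343]
  R  [-0.02358 +0.99823 -0.05454]
  R  [-0.46514 +0.03734 +0.88445]
t = (-0.11990, +0.29198, +0.91725) m
tr R = 2.767609; θ = arccos((tr R − 1)/2) = 0.486864 rad = 27.895°
axis k = ((R−Rᵀ)₃₂, (R−Rᵀ)₁₃, (R−Rᵀ)₂₁) / (2 sinθ) = (+0.098191, +0.992368, -0.074591)
rvec = θ·k = (+0.047805, +0.483148, -0.036315)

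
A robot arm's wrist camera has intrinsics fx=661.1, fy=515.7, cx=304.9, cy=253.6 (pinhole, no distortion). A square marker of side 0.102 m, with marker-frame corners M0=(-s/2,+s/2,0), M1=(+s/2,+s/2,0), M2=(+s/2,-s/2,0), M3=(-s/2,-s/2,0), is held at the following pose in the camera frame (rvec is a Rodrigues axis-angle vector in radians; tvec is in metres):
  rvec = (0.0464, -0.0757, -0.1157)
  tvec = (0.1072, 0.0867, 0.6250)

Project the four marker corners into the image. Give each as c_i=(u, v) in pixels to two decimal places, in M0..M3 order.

Intrinsics K: fx=661.1, fy=515.7, cx=304.9, cy=253.6
Marker side s = 0.102 m; corners in marker frame (Z=0):
  M0 = (-0.0510, +0.0510, 0)
  M1 = (+0.0510, +0.0510, 0)
  M2 = (+0.0510, -0.0510, 0)
  M3 = (-0.0510, -0.0510, 0)
rvec = (0.0464, -0.0757, -0.1157), |rvec| = θ = 0.14584 rad = 8.356°
Rodrigues: sinθ=0.14533, 1−cosθ=0.01062; R = I + sinθ·[k]× + (1−cosθ)·[k]×²:
    [+0.99046 +0.11354 -0.07811]
    [-0.11704 +0.99224 -0.04186]
    [+0.07275 +0.05061 +0.99607]
t = (0.1072, 0.0867, 0.6250) m
M0: Pc = R·M0+t = (+0.06248, +0.14327, +0.62387); u = 661.1·(+0.06248)/0.62387 + 304.9 = 371.1053, v = 515.7·(+0.14327)/0.62387 + 253.6 = 372.0320
M1: Pc = R·M1+t = (+0.16350, +0.13134, +0.63129); u = 661.1·(+0.16350)/0.63129 + 304.9 = 476.1242, v = 515.7·(+0.13134)/0.63129 + 253.6 = 360.8874
M2: Pc = R·M2+t = (+0.15192, +0.03013, +0.62613); u = 661.1·(+0.15192)/0.62613 + 304.9 = 465.3082, v = 515.7·(+0.03013)/0.62613 + 253.6 = 278.4130
M3: Pc = R·M3+t = (+0.05090, +0.04206, +0.61871); u = 661.1·(+0.05090)/0.61871 + 304.9 = 359.2834, v = 515.7·(+0.04206)/0.61871 + 253.6 = 288.6614

c0=(371.11, 372.03) c1=(476.12, 360.89) c2=(465.31, 278.41) c3=(359.28, 288.66)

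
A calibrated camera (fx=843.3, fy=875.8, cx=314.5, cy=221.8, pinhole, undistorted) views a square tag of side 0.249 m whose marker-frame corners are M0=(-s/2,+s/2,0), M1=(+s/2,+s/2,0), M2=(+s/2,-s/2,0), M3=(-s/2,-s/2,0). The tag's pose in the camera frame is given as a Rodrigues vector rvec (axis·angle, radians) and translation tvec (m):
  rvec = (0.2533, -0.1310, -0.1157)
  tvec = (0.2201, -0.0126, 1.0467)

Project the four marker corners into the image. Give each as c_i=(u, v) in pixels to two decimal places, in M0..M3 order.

Intrinsics K: fx=843.3, fy=875.8, cx=314.5, cy=221.8
Marker side s = 0.249 m; corners in marker frame (Z=0):
  M0 = (-0.1245, +0.1245, 0)
  M1 = (+0.1245, +0.1245, 0)
  M2 = (+0.1245, -0.1245, 0)
  M3 = (-0.1245, -0.1245, 0)
rvec = (0.2533, -0.1310, -0.1157), |rvec| = θ = 0.30775 rad = 17.633°
Rodrigues: sinθ=0.30291, 1−cosθ=0.04698; R = I + sinθ·[k]× + (1−cosθ)·[k]×²:
    [+0.98485 +0.09742 -0.14348]
    [-0.13034 +0.96153 -0.24180]
    [+0.11440 +0.25684 +0.95966]
t = (0.2201, -0.0126, 1.0467) m
M0: Pc = R·M0+t = (+0.10962, +0.12334, +1.06443); u = 843.3·(+0.10962)/1.06443 + 314.5 = 401.3433, v = 875.8·(+0.12334)/1.06443 + 221.8 = 323.2810
M1: Pc = R·M1+t = (+0.35484, +0.09088, +1.09292); u = 843.3·(+0.35484)/1.09292 + 314.5 = 588.2974, v = 875.8·(+0.09088)/1.09292 + 221.8 = 294.6281
M2: Pc = R·M2+t = (+0.33058, -0.14854, +1.02897); u = 843.3·(+0.33058)/1.02897 + 314.5 = 585.4337, v = 875.8·(-0.14854)/1.02897 + 221.8 = 95.3723
M3: Pc = R·M3+t = (+0.08536, -0.11608, +1.00048); u = 843.3·(+0.08536)/1.00048 + 314.5 = 386.4475, v = 875.8·(-0.11608)/1.00048 + 221.8 = 120.1833

c0=(401.34, 323.28) c1=(588.30, 294.63) c2=(585.43, 95.37) c3=(386.45, 120.18)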